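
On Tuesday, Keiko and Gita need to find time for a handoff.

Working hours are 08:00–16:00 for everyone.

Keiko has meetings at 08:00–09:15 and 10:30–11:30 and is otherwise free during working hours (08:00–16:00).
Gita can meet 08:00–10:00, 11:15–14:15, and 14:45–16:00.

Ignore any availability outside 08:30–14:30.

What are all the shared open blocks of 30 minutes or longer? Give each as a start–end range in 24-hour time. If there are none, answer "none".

09:15–10:00, 11:30–14:15

Keiko free within 08:00–16:00: 09:15–10:30, 11:30–16:00.
Keiko ∩ Gita: 09:15–10:00, 11:30–14:15, 14:45–16:00.
Restricted to 08:30–14:30: 09:15–10:00, 11:30–14:15.
Windows ≥ 30 min: 09:15–10:00, 11:30–14:15.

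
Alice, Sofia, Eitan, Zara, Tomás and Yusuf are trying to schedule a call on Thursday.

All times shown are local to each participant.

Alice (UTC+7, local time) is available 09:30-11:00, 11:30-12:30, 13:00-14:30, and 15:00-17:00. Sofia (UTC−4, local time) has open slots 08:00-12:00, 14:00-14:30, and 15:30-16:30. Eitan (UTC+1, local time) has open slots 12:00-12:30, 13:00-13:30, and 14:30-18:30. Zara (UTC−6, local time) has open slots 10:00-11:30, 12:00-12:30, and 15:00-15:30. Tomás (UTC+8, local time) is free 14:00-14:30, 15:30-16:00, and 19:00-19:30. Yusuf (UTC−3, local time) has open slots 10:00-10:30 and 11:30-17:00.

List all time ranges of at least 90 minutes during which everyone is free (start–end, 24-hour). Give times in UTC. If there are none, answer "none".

none

Alice → UTC: 02:30–04:00, 04:30–05:30, 06:00–07:30, 08:00–10:00.
Sofia → UTC: 12:00–16:00, 18:00–18:30, 19:30–20:30.
Eitan → UTC: 11:00–11:30, 12:00–12:30, 13:30–17:30.
Zara → UTC: 16:00–17:30, 18:00–18:30, 21:00–21:30.
Tomás → UTC: 06:00–06:30, 07:30–08:00, 11:00–11:30.
Yusuf → UTC: 13:00–13:30, 14:30–20:00.
Alice ∩ Sofia: (none).
Alice ∩ Sofia ∩ Eitan: (none).
Alice ∩ Sofia ∩ Eitan ∩ Zara: (none).
Alice ∩ Sofia ∩ Eitan ∩ Zara ∩ Tomás: (none).
Alice ∩ Sofia ∩ Eitan ∩ Zara ∩ Tomás ∩ Yusuf: (none).
Windows ≥ 90 min: (none).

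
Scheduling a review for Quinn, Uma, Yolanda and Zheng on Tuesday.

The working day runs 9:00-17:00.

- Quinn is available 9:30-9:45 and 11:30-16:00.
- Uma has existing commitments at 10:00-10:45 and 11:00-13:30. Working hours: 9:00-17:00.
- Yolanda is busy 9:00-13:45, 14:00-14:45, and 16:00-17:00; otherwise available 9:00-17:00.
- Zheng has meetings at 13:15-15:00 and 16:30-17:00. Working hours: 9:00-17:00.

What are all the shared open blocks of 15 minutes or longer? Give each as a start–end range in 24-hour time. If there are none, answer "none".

Uma free within 09:00–17:00: 09:00–10:00, 10:45–11:00, 13:30–17:00.
Yolanda free within 09:00–17:00: 13:45–14:00, 14:45–16:00.
Zheng free within 09:00–17:00: 09:00–13:15, 15:00–16:30.
Quinn ∩ Uma: 09:30–09:45, 13:30–16:00.
Quinn ∩ Uma ∩ Yolanda: 13:45–14:00, 14:45–16:00.
Quinn ∩ Uma ∩ Yolanda ∩ Zheng: 15:00–16:00.
Windows ≥ 15 min: 15:00–16:00.

15:00–16:00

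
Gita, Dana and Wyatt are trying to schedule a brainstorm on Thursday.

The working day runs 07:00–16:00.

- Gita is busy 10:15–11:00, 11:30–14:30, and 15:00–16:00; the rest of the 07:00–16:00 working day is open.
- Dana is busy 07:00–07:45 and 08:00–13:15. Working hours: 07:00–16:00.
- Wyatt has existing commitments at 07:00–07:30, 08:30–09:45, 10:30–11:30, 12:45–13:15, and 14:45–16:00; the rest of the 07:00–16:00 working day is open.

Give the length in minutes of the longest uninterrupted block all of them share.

Gita free within 07:00–16:00: 07:00–10:15, 11:00–11:30, 14:30–15:00.
Dana free within 07:00–16:00: 07:45–08:00, 13:15–16:00.
Wyatt free within 07:00–16:00: 07:30–08:30, 09:45–10:30, 11:30–12:45, 13:15–14:45.
Gita ∩ Dana: 07:45–08:00, 14:30–15:00.
Gita ∩ Dana ∩ Wyatt: 07:45–08:00, 14:30–14:45.
Common window lengths: 15, 15 min; longest is 15.

15 minutes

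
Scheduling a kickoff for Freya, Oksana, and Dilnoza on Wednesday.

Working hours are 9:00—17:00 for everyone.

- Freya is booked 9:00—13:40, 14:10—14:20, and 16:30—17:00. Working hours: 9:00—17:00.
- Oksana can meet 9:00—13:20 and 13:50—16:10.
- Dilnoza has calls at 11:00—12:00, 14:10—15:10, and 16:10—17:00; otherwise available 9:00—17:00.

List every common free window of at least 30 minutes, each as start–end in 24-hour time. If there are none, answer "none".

Freya free within 09:00–17:00: 13:40–14:10, 14:20–16:30.
Dilnoza free within 09:00–17:00: 09:00–11:00, 12:00–14:10, 15:10–16:10.
Freya ∩ Oksana: 13:50–14:10, 14:20–16:10.
Freya ∩ Oksana ∩ Dilnoza: 13:50–14:10, 15:10–16:10.
Windows ≥ 30 min: 15:10–16:10.

15:10–16:10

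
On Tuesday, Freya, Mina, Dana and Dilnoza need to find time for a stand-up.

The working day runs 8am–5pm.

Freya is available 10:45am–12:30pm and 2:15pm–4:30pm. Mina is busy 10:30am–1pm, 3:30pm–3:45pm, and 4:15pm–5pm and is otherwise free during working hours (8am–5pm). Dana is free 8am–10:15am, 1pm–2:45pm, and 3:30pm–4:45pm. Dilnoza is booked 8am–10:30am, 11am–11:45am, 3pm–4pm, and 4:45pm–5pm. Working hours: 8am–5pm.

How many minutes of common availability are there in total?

Mina free within 08:00–17:00: 08:00–10:30, 13:00–15:30, 15:45–16:15.
Dilnoza free within 08:00–17:00: 10:30–11:00, 11:45–15:00, 16:00–16:45.
Freya ∩ Mina: 14:15–15:30, 15:45–16:15.
Freya ∩ Mina ∩ Dana: 14:15–14:45, 15:45–16:15.
Freya ∩ Mina ∩ Dana ∩ Dilnoza: 14:15–14:45, 16:00–16:15.
Total common minutes: 30 + 15 = 45.

45 minutes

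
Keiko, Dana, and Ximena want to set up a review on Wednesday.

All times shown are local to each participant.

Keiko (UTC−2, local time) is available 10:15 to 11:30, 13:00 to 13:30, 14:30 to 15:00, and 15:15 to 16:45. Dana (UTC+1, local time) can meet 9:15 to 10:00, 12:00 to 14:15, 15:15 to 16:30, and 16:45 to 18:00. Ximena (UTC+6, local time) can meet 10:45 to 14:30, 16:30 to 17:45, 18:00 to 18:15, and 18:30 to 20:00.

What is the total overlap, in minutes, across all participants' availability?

Keiko → UTC: 12:15–13:30, 15:00–15:30, 16:30–17:00, 17:15–18:45.
Dana → UTC: 08:15–09:00, 11:00–13:15, 14:15–15:30, 15:45–17:00.
Ximena → UTC: 04:45–08:30, 10:30–11:45, 12:00–12:15, 12:30–14:00.
Keiko ∩ Dana: 12:15–13:15, 15:00–15:30, 16:30–17:00.
Keiko ∩ Dana ∩ Ximena: 12:30–13:15.
Total common minutes: 45.

45 minutes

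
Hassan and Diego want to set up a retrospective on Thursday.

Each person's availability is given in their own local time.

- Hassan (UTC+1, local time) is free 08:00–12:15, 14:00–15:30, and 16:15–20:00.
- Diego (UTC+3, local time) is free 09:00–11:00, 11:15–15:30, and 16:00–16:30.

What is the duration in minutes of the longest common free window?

Hassan → UTC: 07:00–11:15, 13:00–14:30, 15:15–19:00.
Diego → UTC: 06:00–08:00, 08:15–12:30, 13:00–13:30.
Hassan ∩ Diego: 07:00–08:00, 08:15–11:15, 13:00–13:30.
Common window lengths: 60, 180, 30 min; longest is 180.

180 minutes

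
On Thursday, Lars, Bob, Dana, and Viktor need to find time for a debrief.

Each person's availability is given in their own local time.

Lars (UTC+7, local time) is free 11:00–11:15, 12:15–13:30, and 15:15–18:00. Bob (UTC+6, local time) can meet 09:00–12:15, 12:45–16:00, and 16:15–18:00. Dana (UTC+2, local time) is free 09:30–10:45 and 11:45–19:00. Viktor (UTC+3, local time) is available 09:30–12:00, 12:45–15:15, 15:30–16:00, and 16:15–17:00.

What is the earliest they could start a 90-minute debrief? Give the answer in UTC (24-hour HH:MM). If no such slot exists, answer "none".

Lars → UTC: 04:00–04:15, 05:15–06:30, 08:15–11:00.
Bob → UTC: 03:00–06:15, 06:45–10:00, 10:15–12:00.
Dana → UTC: 07:30–08:45, 09:45–17:00.
Viktor → UTC: 06:30–09:00, 09:45–12:15, 12:30–13:00, 13:15–14:00.
Lars ∩ Bob: 04:00–04:15, 05:15–06:15, 08:15–10:00, 10:15–11:00.
Lars ∩ Bob ∩ Dana: 08:15–08:45, 09:45–10:00, 10:15–11:00.
Lars ∩ Bob ∩ Dana ∩ Viktor: 08:15–08:45, 09:45–10:00, 10:15–11:00.
Windows ≥ 90 min: (none).

none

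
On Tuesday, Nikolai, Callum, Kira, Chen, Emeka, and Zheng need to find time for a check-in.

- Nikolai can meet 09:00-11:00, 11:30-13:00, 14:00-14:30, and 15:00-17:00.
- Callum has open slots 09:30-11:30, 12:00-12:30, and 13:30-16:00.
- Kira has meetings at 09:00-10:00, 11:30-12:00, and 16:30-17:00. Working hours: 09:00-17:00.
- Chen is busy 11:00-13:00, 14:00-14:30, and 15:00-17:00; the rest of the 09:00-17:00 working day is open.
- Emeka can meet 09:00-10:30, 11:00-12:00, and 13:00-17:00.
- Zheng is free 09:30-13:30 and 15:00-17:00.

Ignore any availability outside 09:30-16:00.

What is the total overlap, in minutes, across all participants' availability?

Kira free within 09:00–17:00: 10:00–11:30, 12:00–16:30.
Chen free within 09:00–17:00: 09:00–11:00, 13:00–14:00, 14:30–15:00.
Nikolai ∩ Callum: 09:30–11:00, 12:00–12:30, 14:00–14:30, 15:00–16:00.
Nikolai ∩ Callum ∩ Kira: 10:00–11:00, 12:00–12:30, 14:00–14:30, 15:00–16:00.
Nikolai ∩ Callum ∩ Kira ∩ Chen: 10:00–11:00.
Nikolai ∩ Callum ∩ Kira ∩ Chen ∩ Emeka: 10:00–10:30.
Nikolai ∩ Callum ∩ Kira ∩ Chen ∩ Emeka ∩ Zheng: 10:00–10:30.
Restricted to 09:30–16:00: 10:00–10:30.
Total common minutes: 30.

30 minutes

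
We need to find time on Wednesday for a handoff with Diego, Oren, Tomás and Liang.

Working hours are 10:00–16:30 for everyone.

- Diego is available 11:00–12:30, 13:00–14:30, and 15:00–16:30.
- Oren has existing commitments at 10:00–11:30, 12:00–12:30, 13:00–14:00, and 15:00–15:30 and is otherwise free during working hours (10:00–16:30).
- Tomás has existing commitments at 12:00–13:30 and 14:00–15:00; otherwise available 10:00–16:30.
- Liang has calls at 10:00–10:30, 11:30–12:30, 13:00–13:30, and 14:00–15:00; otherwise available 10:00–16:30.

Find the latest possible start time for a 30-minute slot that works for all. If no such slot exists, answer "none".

Oren free within 10:00–16:30: 11:30–12:00, 12:30–13:00, 14:00–15:00, 15:30–16:30.
Tomás free within 10:00–16:30: 10:00–12:00, 13:30–14:00, 15:00–16:30.
Liang free within 10:00–16:30: 10:30–11:30, 12:30–13:00, 13:30–14:00, 15:00–16:30.
Diego ∩ Oren: 11:30–12:00, 14:00–14:30, 15:30–16:30.
Diego ∩ Oren ∩ Tomás: 11:30–12:00, 15:30–16:30.
Diego ∩ Oren ∩ Tomás ∩ Liang: 15:30–16:30.
Windows ≥ 30 min: 15:30–16:30.
Latest start in the last window 15:30–16:30 is 16:30 − 30 min = 16:00.

16:00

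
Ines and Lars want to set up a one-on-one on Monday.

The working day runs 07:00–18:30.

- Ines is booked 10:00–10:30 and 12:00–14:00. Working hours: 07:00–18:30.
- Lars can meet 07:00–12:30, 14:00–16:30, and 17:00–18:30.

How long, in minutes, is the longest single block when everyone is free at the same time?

Ines free within 07:00–18:30: 07:00–10:00, 10:30–12:00, 14:00–18:30.
Ines ∩ Lars: 07:00–10:00, 10:30–12:00, 14:00–16:30, 17:00–18:30.
Common window lengths: 180, 90, 150, 90 min; longest is 180.

180 minutes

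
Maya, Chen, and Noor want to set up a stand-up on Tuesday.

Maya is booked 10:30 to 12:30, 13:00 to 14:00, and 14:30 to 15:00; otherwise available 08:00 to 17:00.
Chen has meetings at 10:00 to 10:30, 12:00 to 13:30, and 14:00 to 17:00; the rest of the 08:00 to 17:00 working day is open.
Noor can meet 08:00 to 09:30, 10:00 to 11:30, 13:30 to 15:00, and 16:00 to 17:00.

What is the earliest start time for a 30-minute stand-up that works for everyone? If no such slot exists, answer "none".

08:00

Maya free within 08:00–17:00: 08:00–10:30, 12:30–13:00, 14:00–14:30, 15:00–17:00.
Chen free within 08:00–17:00: 08:00–10:00, 10:30–12:00, 13:30–14:00.
Maya ∩ Chen: 08:00–10:00.
Maya ∩ Chen ∩ Noor: 08:00–09:30.
Windows ≥ 30 min: 08:00–09:30.
Earliest such window starts at 08:00.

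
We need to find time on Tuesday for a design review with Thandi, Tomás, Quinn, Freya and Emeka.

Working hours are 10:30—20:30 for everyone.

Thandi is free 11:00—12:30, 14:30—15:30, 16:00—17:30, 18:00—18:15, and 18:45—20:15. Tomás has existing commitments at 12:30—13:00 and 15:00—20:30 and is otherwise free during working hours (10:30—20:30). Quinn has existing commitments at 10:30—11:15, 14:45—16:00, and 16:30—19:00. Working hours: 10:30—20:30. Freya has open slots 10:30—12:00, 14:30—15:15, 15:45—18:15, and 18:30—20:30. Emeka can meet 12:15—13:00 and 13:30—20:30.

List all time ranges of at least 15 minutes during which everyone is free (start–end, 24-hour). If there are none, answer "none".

14:30–14:45

Tomás free within 10:30–20:30: 10:30–12:30, 13:00–15:00.
Quinn free within 10:30–20:30: 11:15–14:45, 16:00–16:30, 19:00–20:30.
Thandi ∩ Tomás: 11:00–12:30, 14:30–15:00.
Thandi ∩ Tomás ∩ Quinn: 11:15–12:30, 14:30–14:45.
Thandi ∩ Tomás ∩ Quinn ∩ Freya: 11:15–12:00, 14:30–14:45.
Thandi ∩ Tomás ∩ Quinn ∩ Freya ∩ Emeka: 14:30–14:45.
Windows ≥ 15 min: 14:30–14:45.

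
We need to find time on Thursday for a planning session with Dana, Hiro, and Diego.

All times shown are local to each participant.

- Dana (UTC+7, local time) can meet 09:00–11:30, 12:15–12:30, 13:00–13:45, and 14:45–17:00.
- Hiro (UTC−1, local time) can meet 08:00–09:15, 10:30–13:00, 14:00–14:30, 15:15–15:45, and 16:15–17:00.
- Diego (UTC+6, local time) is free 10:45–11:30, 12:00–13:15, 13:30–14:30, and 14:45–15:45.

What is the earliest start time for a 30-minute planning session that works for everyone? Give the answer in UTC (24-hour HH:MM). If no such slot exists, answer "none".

09:00

Dana → UTC: 02:00–04:30, 05:15–05:30, 06:00–06:45, 07:45–10:00.
Hiro → UTC: 09:00–10:15, 11:30–14:00, 15:00–15:30, 16:15–16:45, 17:15–18:00.
Diego → UTC: 04:45–05:30, 06:00–07:15, 07:30–08:30, 08:45–09:45.
Dana ∩ Hiro: 09:00–10:00.
Dana ∩ Hiro ∩ Diego: 09:00–09:45.
Windows ≥ 30 min: 09:00–09:45.
Earliest such window starts at 09:00.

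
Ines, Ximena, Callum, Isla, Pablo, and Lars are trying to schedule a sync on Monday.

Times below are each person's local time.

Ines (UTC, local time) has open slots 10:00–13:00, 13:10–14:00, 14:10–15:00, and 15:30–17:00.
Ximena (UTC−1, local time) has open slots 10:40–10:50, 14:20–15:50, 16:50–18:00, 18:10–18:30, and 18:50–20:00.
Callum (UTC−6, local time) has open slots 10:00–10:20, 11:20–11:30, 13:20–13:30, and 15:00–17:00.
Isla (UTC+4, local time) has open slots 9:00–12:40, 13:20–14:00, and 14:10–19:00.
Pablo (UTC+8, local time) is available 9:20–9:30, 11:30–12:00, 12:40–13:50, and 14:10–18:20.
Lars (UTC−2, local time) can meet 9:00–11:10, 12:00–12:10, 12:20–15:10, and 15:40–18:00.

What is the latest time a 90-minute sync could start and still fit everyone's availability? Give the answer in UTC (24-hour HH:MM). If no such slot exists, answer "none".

none

Ines → UTC: 10:00–13:00, 13:10–14:00, 14:10–15:00, 15:30–17:00.
Ximena → UTC: 11:40–11:50, 15:20–16:50, 17:50–19:00, 19:10–19:30, 19:50–21:00.
Callum → UTC: 16:00–16:20, 17:20–17:30, 19:20–19:30, 21:00–23:00.
Isla → UTC: 05:00–08:40, 09:20–10:00, 10:10–15:00.
Pablo → UTC: 01:20–01:30, 03:30–04:00, 04:40–05:50, 06:10–10:20.
Lars → UTC: 11:00–13:10, 14:00–14:10, 14:20–17:10, 17:40–20:00.
Ines ∩ Ximena: 11:40–11:50, 15:30–16:50.
Ines ∩ Ximena ∩ Callum: 16:00–16:20.
Ines ∩ Ximena ∩ Callum ∩ Isla: (none).
Ines ∩ Ximena ∩ Callum ∩ Isla ∩ Pablo: (none).
Ines ∩ Ximena ∩ Callum ∩ Isla ∩ Pablo ∩ Lars: (none).
Windows ≥ 90 min: (none).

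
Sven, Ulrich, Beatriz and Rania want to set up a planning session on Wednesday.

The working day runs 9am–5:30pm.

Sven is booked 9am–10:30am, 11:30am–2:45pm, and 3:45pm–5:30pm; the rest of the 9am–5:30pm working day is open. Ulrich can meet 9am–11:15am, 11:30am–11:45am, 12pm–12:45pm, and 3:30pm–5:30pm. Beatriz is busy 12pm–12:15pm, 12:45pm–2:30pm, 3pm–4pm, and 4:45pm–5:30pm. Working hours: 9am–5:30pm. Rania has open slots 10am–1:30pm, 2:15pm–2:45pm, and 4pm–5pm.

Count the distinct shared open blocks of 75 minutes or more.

0

Sven free within 09:00–17:30: 10:30–11:30, 14:45–15:45.
Beatriz free within 09:00–17:30: 09:00–12:00, 12:15–12:45, 14:30–15:00, 16:00–16:45.
Sven ∩ Ulrich: 10:30–11:15, 15:30–15:45.
Sven ∩ Ulrich ∩ Beatriz: 10:30–11:15.
Sven ∩ Ulrich ∩ Beatriz ∩ Rania: 10:30–11:15.
Windows ≥ 75 min: (none).
That's 0 windows.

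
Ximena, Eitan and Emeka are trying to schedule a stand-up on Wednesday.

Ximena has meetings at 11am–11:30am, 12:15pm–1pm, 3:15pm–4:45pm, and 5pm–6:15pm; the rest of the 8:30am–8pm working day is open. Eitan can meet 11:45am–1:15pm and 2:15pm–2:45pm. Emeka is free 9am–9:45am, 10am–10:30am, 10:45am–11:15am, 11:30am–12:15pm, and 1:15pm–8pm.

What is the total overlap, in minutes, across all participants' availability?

60 minutes

Ximena free within 08:30–20:00: 08:30–11:00, 11:30–12:15, 13:00–15:15, 16:45–17:00, 18:15–20:00.
Ximena ∩ Eitan: 11:45–12:15, 13:00–13:15, 14:15–14:45.
Ximena ∩ Eitan ∩ Emeka: 11:45–12:15, 14:15–14:45.
Total common minutes: 30 + 30 = 60.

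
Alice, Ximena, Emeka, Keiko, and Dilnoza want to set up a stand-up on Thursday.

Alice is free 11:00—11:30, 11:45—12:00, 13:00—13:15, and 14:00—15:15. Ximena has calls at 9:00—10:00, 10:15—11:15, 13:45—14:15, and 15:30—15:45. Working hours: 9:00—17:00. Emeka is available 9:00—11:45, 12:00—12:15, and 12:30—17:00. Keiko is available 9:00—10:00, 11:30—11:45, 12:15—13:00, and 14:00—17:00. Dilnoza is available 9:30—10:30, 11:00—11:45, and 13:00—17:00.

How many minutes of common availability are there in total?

Ximena free within 09:00–17:00: 10:00–10:15, 11:15–13:45, 14:15–15:30, 15:45–17:00.
Alice ∩ Ximena: 11:15–11:30, 11:45–12:00, 13:00–13:15, 14:15–15:15.
Alice ∩ Ximena ∩ Emeka: 11:15–11:30, 13:00–13:15, 14:15–15:15.
Alice ∩ Ximena ∩ Emeka ∩ Keiko: 14:15–15:15.
Alice ∩ Ximena ∩ Emeka ∩ Keiko ∩ Dilnoza: 14:15–15:15.
Total common minutes: 60.

60 minutes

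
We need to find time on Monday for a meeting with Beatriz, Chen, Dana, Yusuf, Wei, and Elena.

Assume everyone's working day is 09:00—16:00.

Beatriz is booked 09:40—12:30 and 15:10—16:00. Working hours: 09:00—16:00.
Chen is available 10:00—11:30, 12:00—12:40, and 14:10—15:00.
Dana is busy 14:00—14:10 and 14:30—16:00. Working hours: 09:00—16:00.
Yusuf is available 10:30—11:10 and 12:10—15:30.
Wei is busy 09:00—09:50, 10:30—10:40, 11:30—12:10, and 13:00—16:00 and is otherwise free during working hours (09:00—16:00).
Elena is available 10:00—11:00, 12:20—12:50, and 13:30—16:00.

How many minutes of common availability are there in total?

Beatriz free within 09:00–16:00: 09:00–09:40, 12:30–15:10.
Dana free within 09:00–16:00: 09:00–14:00, 14:10–14:30.
Wei free within 09:00–16:00: 09:50–10:30, 10:40–11:30, 12:10–13:00.
Beatriz ∩ Chen: 12:30–12:40, 14:10–15:00.
Beatriz ∩ Chen ∩ Dana: 12:30–12:40, 14:10–14:30.
Beatriz ∩ Chen ∩ Dana ∩ Yusuf: 12:30–12:40, 14:10–14:30.
Beatriz ∩ Chen ∩ Dana ∩ Yusuf ∩ Wei: 12:30–12:40.
Beatriz ∩ Chen ∩ Dana ∩ Yusuf ∩ Wei ∩ Elena: 12:30–12:40.
Total common minutes: 10.

10 minutes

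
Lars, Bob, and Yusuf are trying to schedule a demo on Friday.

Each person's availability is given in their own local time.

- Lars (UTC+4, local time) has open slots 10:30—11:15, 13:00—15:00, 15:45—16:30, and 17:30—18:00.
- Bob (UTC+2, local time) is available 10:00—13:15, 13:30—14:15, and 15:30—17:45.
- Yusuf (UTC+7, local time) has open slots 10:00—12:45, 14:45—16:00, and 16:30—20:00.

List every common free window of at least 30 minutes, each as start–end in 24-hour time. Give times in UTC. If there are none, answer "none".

09:30–11:00, 11:45–12:15

Lars → UTC: 06:30–07:15, 09:00–11:00, 11:45–12:30, 13:30–14:00.
Bob → UTC: 08:00–11:15, 11:30–12:15, 13:30–15:45.
Yusuf → UTC: 03:00–05:45, 07:45–09:00, 09:30–13:00.
Lars ∩ Bob: 09:00–11:00, 11:45–12:15, 13:30–14:00.
Lars ∩ Bob ∩ Yusuf: 09:30–11:00, 11:45–12:15.
Windows ≥ 30 min: 09:30–11:00, 11:45–12:15.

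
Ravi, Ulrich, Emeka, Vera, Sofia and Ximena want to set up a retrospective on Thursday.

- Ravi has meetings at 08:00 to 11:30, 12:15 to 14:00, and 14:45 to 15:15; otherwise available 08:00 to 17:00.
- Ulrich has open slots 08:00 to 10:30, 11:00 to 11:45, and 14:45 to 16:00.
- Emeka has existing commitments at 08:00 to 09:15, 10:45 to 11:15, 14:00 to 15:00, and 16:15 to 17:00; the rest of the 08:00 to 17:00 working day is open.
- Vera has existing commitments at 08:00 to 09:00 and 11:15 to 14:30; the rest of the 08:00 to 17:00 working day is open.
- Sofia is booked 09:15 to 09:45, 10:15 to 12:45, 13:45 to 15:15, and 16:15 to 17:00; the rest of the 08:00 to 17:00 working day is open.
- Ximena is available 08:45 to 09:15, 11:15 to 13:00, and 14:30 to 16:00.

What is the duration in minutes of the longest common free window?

45 minutes

Ravi free within 08:00–17:00: 11:30–12:15, 14:00–14:45, 15:15–17:00.
Emeka free within 08:00–17:00: 09:15–10:45, 11:15–14:00, 15:00–16:15.
Vera free within 08:00–17:00: 09:00–11:15, 14:30–17:00.
Sofia free within 08:00–17:00: 08:00–09:15, 09:45–10:15, 12:45–13:45, 15:15–16:15.
Ravi ∩ Ulrich: 11:30–11:45, 15:15–16:00.
Ravi ∩ Ulrich ∩ Emeka: 11:30–11:45, 15:15–16:00.
Ravi ∩ Ulrich ∩ Emeka ∩ Vera: 15:15–16:00.
Ravi ∩ Ulrich ∩ Emeka ∩ Vera ∩ Sofia: 15:15–16:00.
Ravi ∩ Ulrich ∩ Emeka ∩ Vera ∩ Sofia ∩ Ximena: 15:15–16:00.
Single common window of 45 minutes.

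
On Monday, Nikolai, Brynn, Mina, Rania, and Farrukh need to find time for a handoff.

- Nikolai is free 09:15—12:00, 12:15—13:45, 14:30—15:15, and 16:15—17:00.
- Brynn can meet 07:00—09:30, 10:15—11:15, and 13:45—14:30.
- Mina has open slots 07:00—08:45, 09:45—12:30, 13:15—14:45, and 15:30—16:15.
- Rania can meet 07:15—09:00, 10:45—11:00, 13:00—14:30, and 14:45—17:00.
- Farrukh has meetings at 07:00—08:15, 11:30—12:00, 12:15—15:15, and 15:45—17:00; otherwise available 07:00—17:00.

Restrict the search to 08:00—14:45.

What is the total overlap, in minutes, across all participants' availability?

15 minutes

Farrukh free within 07:00–17:00: 08:15–11:30, 12:00–12:15, 15:15–15:45.
Nikolai ∩ Brynn: 09:15–09:30, 10:15–11:15.
Nikolai ∩ Brynn ∩ Mina: 10:15–11:15.
Nikolai ∩ Brynn ∩ Mina ∩ Rania: 10:45–11:00.
Nikolai ∩ Brynn ∩ Mina ∩ Rania ∩ Farrukh: 10:45–11:00.
Restricted to 08:00–14:45: 10:45–11:00.
Total common minutes: 15.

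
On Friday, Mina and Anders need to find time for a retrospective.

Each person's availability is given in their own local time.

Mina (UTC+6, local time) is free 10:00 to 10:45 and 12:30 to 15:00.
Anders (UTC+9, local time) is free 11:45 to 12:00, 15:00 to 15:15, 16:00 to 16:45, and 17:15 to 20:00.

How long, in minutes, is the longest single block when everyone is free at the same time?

Mina → UTC: 04:00–04:45, 06:30–09:00.
Anders → UTC: 02:45–03:00, 06:00–06:15, 07:00–07:45, 08:15–11:00.
Mina ∩ Anders: 07:00–07:45, 08:15–09:00.
Common window lengths: 45, 45 min; longest is 45.

45 minutes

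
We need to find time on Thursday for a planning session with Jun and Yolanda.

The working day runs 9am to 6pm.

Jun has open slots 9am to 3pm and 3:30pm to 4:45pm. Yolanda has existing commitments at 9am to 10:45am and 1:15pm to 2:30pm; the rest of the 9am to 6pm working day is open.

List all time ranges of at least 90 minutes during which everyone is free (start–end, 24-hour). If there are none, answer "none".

10:45–13:15

Yolanda free within 09:00–18:00: 10:45–13:15, 14:30–18:00.
Jun ∩ Yolanda: 10:45–13:15, 14:30–15:00, 15:30–16:45.
Windows ≥ 90 min: 10:45–13:15.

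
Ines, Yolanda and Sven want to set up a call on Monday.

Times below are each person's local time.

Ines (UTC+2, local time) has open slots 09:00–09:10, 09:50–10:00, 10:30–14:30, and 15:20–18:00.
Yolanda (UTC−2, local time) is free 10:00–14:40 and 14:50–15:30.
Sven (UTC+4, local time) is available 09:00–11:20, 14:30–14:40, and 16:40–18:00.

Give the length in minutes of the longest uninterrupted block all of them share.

40 minutes

Ines → UTC: 07:00–07:10, 07:50–08:00, 08:30–12:30, 13:20–16:00.
Yolanda → UTC: 12:00–16:40, 16:50–17:30.
Sven → UTC: 05:00–07:20, 10:30–10:40, 12:40–14:00.
Ines ∩ Yolanda: 12:00–12:30, 13:20–16:00.
Ines ∩ Yolanda ∩ Sven: 13:20–14:00.
Single common window of 40 minutes.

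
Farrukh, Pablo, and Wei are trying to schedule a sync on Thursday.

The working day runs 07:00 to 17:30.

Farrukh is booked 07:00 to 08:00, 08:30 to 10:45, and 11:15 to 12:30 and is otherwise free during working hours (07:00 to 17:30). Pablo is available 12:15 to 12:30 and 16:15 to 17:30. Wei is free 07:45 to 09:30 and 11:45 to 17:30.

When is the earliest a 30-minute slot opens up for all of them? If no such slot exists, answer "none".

16:15

Farrukh free within 07:00–17:30: 08:00–08:30, 10:45–11:15, 12:30–17:30.
Farrukh ∩ Pablo: 16:15–17:30.
Farrukh ∩ Pablo ∩ Wei: 16:15–17:30.
Windows ≥ 30 min: 16:15–17:30.
Earliest such window starts at 16:15.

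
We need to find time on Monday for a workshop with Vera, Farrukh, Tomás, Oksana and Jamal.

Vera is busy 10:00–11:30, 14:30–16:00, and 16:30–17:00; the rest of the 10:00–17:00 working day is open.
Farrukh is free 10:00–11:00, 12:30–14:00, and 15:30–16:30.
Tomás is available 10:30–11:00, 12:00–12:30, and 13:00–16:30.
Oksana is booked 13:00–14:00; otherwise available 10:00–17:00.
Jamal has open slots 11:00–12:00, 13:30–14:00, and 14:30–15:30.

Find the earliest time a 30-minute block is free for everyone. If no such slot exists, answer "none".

none

Vera free within 10:00–17:00: 11:30–14:30, 16:00–16:30.
Oksana free within 10:00–17:00: 10:00–13:00, 14:00–17:00.
Vera ∩ Farrukh: 12:30–14:00, 16:00–16:30.
Vera ∩ Farrukh ∩ Tomás: 13:00–14:00, 16:00–16:30.
Vera ∩ Farrukh ∩ Tomás ∩ Oksana: 16:00–16:30.
Vera ∩ Farrukh ∩ Tomás ∩ Oksana ∩ Jamal: (none).
Windows ≥ 30 min: (none).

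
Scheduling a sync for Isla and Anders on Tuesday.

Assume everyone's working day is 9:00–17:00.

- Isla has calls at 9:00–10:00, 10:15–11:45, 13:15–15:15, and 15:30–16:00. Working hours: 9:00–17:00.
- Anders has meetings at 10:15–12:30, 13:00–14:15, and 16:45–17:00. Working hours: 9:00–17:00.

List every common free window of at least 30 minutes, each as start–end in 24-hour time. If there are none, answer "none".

12:30–13:00, 16:00–16:45

Isla free within 09:00–17:00: 10:00–10:15, 11:45–13:15, 15:15–15:30, 16:00–17:00.
Anders free within 09:00–17:00: 09:00–10:15, 12:30–13:00, 14:15–16:45.
Isla ∩ Anders: 10:00–10:15, 12:30–13:00, 15:15–15:30, 16:00–16:45.
Windows ≥ 30 min: 12:30–13:00, 16:00–16:45.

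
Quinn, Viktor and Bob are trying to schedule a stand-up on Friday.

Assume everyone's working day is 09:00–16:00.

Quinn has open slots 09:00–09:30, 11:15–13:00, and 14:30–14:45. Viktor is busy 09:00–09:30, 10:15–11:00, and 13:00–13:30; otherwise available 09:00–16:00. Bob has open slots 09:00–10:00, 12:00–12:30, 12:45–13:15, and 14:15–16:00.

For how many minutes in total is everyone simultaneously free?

Viktor free within 09:00–16:00: 09:30–10:15, 11:00–13:00, 13:30–16:00.
Quinn ∩ Viktor: 11:15–13:00, 14:30–14:45.
Quinn ∩ Viktor ∩ Bob: 12:00–12:30, 12:45–13:00, 14:30–14:45.
Total common minutes: 30 + 15 + 15 = 60.

60 minutes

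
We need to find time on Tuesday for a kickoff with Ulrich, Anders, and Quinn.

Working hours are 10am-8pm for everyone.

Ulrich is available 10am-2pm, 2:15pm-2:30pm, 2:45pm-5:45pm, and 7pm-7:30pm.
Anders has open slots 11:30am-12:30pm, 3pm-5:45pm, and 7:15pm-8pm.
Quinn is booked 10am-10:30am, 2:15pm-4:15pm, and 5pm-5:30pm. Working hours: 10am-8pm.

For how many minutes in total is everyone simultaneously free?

Quinn free within 10:00–20:00: 10:30–14:15, 16:15–17:00, 17:30–20:00.
Ulrich ∩ Anders: 11:30–12:30, 15:00–17:45, 19:15–19:30.
Ulrich ∩ Anders ∩ Quinn: 11:30–12:30, 16:15–17:00, 17:30–17:45, 19:15–19:30.
Total common minutes: 60 + 45 + 15 + 15 = 135.

135 minutes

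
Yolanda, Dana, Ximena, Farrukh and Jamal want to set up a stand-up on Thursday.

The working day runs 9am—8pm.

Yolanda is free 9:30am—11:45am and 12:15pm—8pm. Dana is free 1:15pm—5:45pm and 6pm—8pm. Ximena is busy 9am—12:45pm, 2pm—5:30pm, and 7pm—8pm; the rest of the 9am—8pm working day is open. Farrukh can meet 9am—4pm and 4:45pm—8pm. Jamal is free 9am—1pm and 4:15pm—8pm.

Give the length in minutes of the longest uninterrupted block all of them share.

60 minutes

Ximena free within 09:00–20:00: 12:45–14:00, 17:30–19:00.
Yolanda ∩ Dana: 13:15–17:45, 18:00–20:00.
Yolanda ∩ Dana ∩ Ximena: 13:15–14:00, 17:30–17:45, 18:00–19:00.
Yolanda ∩ Dana ∩ Ximena ∩ Farrukh: 13:15–14:00, 17:30–17:45, 18:00–19:00.
Yolanda ∩ Dana ∩ Ximena ∩ Farrukh ∩ Jamal: 17:30–17:45, 18:00–19:00.
Common window lengths: 15, 60 min; longest is 60.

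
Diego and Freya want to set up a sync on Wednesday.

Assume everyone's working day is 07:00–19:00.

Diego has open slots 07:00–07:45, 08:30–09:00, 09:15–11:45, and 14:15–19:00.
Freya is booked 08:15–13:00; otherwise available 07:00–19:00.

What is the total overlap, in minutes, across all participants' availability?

Freya free within 07:00–19:00: 07:00–08:15, 13:00–19:00.
Diego ∩ Freya: 07:00–07:45, 14:15–19:00.
Total common minutes: 45 + 285 = 330.

330 minutes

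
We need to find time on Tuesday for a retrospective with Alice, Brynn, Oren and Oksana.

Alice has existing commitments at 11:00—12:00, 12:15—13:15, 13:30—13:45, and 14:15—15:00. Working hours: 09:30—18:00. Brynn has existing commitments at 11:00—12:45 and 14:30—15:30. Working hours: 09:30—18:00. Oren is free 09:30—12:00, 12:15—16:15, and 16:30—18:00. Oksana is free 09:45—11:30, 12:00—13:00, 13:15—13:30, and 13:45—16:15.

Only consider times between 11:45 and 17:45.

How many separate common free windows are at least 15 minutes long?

3

Alice free within 09:30–18:00: 09:30–11:00, 12:00–12:15, 13:15–13:30, 13:45–14:15, 15:00–18:00.
Brynn free within 09:30–18:00: 09:30–11:00, 12:45–14:30, 15:30–18:00.
Alice ∩ Brynn: 09:30–11:00, 13:15–13:30, 13:45–14:15, 15:30–18:00.
Alice ∩ Brynn ∩ Oren: 09:30–11:00, 13:15–13:30, 13:45–14:15, 15:30–16:15, 16:30–18:00.
Alice ∩ Brynn ∩ Oren ∩ Oksana: 09:45–11:00, 13:15–13:30, 13:45–14:15, 15:30–16:15.
Restricted to 11:45–17:45: 13:15–13:30, 13:45–14:15, 15:30–16:15.
Windows ≥ 15 min: 13:15–13:30, 13:45–14:15, 15:30–16:15.
That's 3 windows.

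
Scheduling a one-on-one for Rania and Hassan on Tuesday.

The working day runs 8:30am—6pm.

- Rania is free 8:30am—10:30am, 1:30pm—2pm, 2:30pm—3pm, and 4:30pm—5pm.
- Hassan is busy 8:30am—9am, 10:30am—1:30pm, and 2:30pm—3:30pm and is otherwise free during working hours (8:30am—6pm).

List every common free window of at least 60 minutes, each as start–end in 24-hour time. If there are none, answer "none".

Hassan free within 08:30–18:00: 09:00–10:30, 13:30–14:30, 15:30–18:00.
Rania ∩ Hassan: 09:00–10:30, 13:30–14:00, 16:30–17:00.
Windows ≥ 60 min: 09:00–10:30.

09:00–10:30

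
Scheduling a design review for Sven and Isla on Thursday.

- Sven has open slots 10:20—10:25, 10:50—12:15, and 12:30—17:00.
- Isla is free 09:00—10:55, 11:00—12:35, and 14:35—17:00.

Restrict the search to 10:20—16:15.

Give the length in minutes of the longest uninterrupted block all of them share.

100 minutes

Sven ∩ Isla: 10:20–10:25, 10:50–10:55, 11:00–12:15, 12:30–12:35, 14:35–17:00.
Restricted to 10:20–16:15: 10:20–10:25, 10:50–10:55, 11:00–12:15, 12:30–12:35, 14:35–16:15.
Common window lengths: 5, 5, 75, 5, 100 min; longest is 100.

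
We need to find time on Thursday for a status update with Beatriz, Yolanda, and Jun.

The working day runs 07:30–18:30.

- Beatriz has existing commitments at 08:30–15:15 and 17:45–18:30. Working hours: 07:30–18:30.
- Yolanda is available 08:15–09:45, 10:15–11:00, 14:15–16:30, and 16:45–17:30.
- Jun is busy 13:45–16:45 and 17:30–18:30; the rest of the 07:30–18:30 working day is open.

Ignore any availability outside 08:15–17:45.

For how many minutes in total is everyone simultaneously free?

60 minutes

Beatriz free within 07:30–18:30: 07:30–08:30, 15:15–17:45.
Jun free within 07:30–18:30: 07:30–13:45, 16:45–17:30.
Beatriz ∩ Yolanda: 08:15–08:30, 15:15–16:30, 16:45–17:30.
Beatriz ∩ Yolanda ∩ Jun: 08:15–08:30, 16:45–17:30.
Restricted to 08:15–17:45: 08:15–08:30, 16:45–17:30.
Total common minutes: 15 + 45 = 60.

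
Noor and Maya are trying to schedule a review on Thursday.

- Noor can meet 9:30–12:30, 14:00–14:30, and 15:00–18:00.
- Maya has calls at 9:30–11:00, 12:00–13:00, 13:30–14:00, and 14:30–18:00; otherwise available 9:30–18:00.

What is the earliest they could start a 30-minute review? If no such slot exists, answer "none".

Maya free within 09:30–18:00: 11:00–12:00, 13:00–13:30, 14:00–14:30.
Noor ∩ Maya: 11:00–12:00, 14:00–14:30.
Windows ≥ 30 min: 11:00–12:00, 14:00–14:30.
Earliest such window starts at 11:00.

11:00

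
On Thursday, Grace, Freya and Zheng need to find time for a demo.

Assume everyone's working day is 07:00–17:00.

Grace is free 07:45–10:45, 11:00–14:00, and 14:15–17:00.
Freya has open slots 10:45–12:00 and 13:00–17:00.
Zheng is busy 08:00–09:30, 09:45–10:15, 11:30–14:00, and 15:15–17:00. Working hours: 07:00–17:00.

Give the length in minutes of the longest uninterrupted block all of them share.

60 minutes

Zheng free within 07:00–17:00: 07:00–08:00, 09:30–09:45, 10:15–11:30, 14:00–15:15.
Grace ∩ Freya: 11:00–12:00, 13:00–14:00, 14:15–17:00.
Grace ∩ Freya ∩ Zheng: 11:00–11:30, 14:15–15:15.
Common window lengths: 30, 60 min; longest is 60.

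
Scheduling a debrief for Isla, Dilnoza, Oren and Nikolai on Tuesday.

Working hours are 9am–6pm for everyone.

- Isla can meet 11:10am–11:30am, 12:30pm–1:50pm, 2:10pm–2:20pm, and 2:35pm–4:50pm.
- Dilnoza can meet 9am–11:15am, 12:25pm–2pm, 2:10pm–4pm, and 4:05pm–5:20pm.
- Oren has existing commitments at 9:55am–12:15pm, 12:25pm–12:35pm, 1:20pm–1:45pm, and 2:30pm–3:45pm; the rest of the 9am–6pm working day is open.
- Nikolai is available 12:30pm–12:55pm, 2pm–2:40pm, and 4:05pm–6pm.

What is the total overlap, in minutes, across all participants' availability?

Oren free within 09:00–18:00: 09:00–09:55, 12:15–12:25, 12:35–13:20, 13:45–14:30, 15:45–18:00.
Isla ∩ Dilnoza: 11:10–11:15, 12:30–13:50, 14:10–14:20, 14:35–16:00, 16:05–16:50.
Isla ∩ Dilnoza ∩ Oren: 12:35–13:20, 13:45–13:50, 14:10–14:20, 15:45–16:00, 16:05–16:50.
Isla ∩ Dilnoza ∩ Oren ∩ Nikolai: 12:35–12:55, 14:10–14:20, 16:05–16:50.
Total common minutes: 20 + 10 + 45 = 75.

75 minutes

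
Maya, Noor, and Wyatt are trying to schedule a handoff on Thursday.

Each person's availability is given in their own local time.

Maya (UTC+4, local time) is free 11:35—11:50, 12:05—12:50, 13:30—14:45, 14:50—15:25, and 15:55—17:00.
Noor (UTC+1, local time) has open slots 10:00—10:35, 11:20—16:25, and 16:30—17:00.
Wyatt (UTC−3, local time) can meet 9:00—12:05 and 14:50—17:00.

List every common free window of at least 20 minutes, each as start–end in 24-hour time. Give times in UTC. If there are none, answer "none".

12:00–13:00

Maya → UTC: 07:35–07:50, 08:05–08:50, 09:30–10:45, 10:50–11:25, 11:55–13:00.
Noor → UTC: 09:00–09:35, 10:20–15:25, 15:30–16:00.
Wyatt → UTC: 12:00–15:05, 17:50–20:00.
Maya ∩ Noor: 09:30–09:35, 10:20–10:45, 10:50–11:25, 11:55–13:00.
Maya ∩ Noor ∩ Wyatt: 12:00–13:00.
Windows ≥ 20 min: 12:00–13:00.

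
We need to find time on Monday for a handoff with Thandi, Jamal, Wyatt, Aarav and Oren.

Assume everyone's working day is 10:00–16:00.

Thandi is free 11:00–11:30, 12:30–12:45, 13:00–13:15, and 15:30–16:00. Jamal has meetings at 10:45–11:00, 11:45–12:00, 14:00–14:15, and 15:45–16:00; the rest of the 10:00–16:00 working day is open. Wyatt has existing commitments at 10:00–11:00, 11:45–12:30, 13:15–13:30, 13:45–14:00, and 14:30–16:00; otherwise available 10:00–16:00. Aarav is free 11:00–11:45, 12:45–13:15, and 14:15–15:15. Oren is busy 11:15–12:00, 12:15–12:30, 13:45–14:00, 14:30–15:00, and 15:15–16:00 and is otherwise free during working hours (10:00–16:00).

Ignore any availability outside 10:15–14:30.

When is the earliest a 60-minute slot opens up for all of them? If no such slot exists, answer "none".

Jamal free within 10:00–16:00: 10:00–10:45, 11:00–11:45, 12:00–14:00, 14:15–15:45.
Wyatt free within 10:00–16:00: 11:00–11:45, 12:30–13:15, 13:30–13:45, 14:00–14:30.
Oren free within 10:00–16:00: 10:00–11:15, 12:00–12:15, 12:30–13:45, 14:00–14:30, 15:00–15:15.
Thandi ∩ Jamal: 11:00–11:30, 12:30–12:45, 13:00–13:15, 15:30–15:45.
Thandi ∩ Jamal ∩ Wyatt: 11:00–11:30, 12:30–12:45, 13:00–13:15.
Thandi ∩ Jamal ∩ Wyatt ∩ Aarav: 11:00–11:30, 13:00–13:15.
Thandi ∩ Jamal ∩ Wyatt ∩ Aarav ∩ Oren: 11:00–11:15, 13:00–13:15.
Restricted to 10:15–14:30: 11:00–11:15, 13:00–13:15.
Windows ≥ 60 min: (none).

none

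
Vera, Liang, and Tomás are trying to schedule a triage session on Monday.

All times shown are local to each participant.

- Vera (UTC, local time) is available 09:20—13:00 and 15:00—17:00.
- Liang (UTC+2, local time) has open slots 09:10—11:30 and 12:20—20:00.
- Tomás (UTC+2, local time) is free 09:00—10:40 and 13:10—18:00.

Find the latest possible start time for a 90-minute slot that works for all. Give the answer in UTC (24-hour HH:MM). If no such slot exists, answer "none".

11:30

Vera → UTC: 09:20–13:00, 15:00–17:00.
Liang → UTC: 07:10–09:30, 10:20–18:00.
Tomás → UTC: 07:00–08:40, 11:10–16:00.
Vera ∩ Liang: 09:20–09:30, 10:20–13:00, 15:00–17:00.
Vera ∩ Liang ∩ Tomás: 11:10–13:00, 15:00–16:00.
Windows ≥ 90 min: 11:10–13:00.
Latest start in the last window 11:10–13:00 is 13:00 − 90 min = 11:30.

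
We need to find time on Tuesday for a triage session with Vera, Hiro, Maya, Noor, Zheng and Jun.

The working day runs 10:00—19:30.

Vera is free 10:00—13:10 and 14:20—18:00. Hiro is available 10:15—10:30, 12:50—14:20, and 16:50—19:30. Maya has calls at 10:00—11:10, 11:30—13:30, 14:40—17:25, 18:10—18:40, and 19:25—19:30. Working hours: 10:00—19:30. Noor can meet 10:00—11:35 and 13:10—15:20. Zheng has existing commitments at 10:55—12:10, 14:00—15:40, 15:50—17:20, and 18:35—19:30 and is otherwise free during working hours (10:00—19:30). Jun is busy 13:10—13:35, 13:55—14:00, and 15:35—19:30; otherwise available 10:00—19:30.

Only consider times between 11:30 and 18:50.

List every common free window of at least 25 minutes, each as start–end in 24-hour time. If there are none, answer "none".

none

Maya free within 10:00–19:30: 11:10–11:30, 13:30–14:40, 17:25–18:10, 18:40–19:25.
Zheng free within 10:00–19:30: 10:00–10:55, 12:10–14:00, 15:40–15:50, 17:20–18:35.
Jun free within 10:00–19:30: 10:00–13:10, 13:35–13:55, 14:00–15:35.
Vera ∩ Hiro: 10:15–10:30, 12:50–13:10, 16:50–18:00.
Vera ∩ Hiro ∩ Maya: 17:25–18:00.
Vera ∩ Hiro ∩ Maya ∩ Noor: (none).
Vera ∩ Hiro ∩ Maya ∩ Noor ∩ Zheng: (none).
Vera ∩ Hiro ∩ Maya ∩ Noor ∩ Zheng ∩ Jun: (none).
Restricted to 11:30–18:50: (none).
Windows ≥ 25 min: (none).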